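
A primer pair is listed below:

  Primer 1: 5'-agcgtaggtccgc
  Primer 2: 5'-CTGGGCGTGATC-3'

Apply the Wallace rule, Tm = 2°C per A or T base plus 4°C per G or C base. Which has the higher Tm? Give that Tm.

Primer 1: A+T=4, G+C=9 → Tm = 2(4)+4(9) = 44°C
Primer 2: A+T=4, G+C=8 → Tm = 2(4)+4(8) = 40°C
44°C vs 40°C → primer 1 is higher.

Primer 1, 44°C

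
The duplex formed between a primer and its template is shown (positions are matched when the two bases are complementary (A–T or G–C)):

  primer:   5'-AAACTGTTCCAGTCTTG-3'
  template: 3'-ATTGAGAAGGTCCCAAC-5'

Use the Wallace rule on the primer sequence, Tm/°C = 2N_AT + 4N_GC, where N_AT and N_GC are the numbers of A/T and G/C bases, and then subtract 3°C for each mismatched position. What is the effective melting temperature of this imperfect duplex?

Primer base counts: A=4, T=6, G=3, C=4 → A+T=10, G+C=7
Perfect-match Tm = 2(10) + 4(7) = 20 + 28 = 48°C
Mismatches (positions where the bases are not complementary): 4 (at positions 1, 6, 13, 14)
Effective Tm = 48 − 4×3 = 48 − 12 = 36°C

36°C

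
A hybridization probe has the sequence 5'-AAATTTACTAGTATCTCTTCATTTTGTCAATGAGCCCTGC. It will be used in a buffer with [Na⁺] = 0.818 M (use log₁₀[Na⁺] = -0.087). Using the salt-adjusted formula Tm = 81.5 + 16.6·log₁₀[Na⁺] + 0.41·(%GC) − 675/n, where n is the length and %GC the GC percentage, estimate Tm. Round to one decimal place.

77.5°C

Length n = 40. Base counts: C=9, T=16, G=5, A=10
G+C = 14, so %GC = 14/40 × 100 = 35%
Salt term: 16.6 × (-0.087) = -1.444
GC term: 0.41 × 35 = 14.35; length term: −675/40 = −16.875
Tm = 81.5 + (-1.444) + 14.35 − 16.875 = 77.531 → 77.5°C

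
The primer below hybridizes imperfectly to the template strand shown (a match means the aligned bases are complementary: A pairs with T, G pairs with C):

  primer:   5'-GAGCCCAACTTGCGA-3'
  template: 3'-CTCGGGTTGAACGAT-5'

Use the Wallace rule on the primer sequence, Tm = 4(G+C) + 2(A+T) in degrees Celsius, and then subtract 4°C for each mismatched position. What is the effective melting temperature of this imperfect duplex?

Primer base counts: A=4, T=2, G=4, C=5 → A+T=6, G+C=9
Perfect-match Tm = 2(6) + 4(9) = 12 + 36 = 48°C
Mismatches (positions where the bases are not complementary): 1 (at position 14)
Effective Tm = 48 − 1×4 = 48 − 4 = 44°C

44°C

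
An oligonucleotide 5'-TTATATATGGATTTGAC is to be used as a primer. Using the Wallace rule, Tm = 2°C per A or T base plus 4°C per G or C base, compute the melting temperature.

42°C

Scanning the sequence gives C=1, T=8, A=5, G=3.
So N_AT = 13 and N_GC = 4.
Tm = 2×13 + 4×4 = 42°C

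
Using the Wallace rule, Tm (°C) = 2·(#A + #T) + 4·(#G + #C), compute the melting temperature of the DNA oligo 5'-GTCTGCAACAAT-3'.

G=2, A=4, T=3, C=3
A+T = 7, G+C = 5
Tm = 4·5 + 2·7 = 20 + 14 = 34°C

34°C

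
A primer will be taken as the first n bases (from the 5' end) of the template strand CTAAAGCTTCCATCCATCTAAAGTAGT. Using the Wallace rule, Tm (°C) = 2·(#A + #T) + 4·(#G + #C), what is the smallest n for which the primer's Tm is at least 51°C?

n = 18

First 17 bases: CTAAAGCTTCCATCCAT → Tm = 48°C (< 51°C)
First 18 bases: CTAAAGCTTCCATCCATC → Tm = 52°C (≥ 51°C)
Since every base adds ≥2°C, Tm only increases with n, so the threshold is first crossed at n = 18.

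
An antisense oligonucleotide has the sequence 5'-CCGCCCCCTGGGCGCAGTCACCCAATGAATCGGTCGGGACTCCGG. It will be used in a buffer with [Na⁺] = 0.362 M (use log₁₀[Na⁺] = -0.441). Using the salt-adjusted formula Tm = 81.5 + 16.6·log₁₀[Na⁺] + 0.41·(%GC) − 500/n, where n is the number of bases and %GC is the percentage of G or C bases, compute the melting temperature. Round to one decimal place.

Length n = 45. Scanning the sequence gives G=14, C=18, A=7, T=6.
G+C = 32, so %GC = 32/45 × 100 = 71.111%
Salt term: 16.6 × (-0.441) = -7.321
GC term: 0.41 × 71.111 = 29.156; length term: −500/45 = −11.111
Tm = 81.5 + (-7.321) + 29.156 − 11.111 = 92.224 → 92.2°C

92.2°C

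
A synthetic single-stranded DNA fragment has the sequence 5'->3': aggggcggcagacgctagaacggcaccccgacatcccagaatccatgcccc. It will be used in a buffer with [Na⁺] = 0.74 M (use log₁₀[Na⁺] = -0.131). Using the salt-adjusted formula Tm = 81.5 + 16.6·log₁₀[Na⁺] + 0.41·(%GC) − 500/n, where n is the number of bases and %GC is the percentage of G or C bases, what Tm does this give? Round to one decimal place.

Length n = 51. A=13, T=4, C=20, G=14
G+C = 34, so %GC = 34/51 × 100 = 66.667%
Salt term: 16.6 × (-0.131) = -2.175
GC term: 0.41 × 66.667 = 27.333; length term: −500/51 = −9.804
Tm = 81.5 + (-2.175) + 27.333 − 9.804 = 96.854 → 96.9°C

96.9°C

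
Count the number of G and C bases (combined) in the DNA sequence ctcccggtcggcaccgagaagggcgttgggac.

Base counts: T=4, G=13, A=5, C=10
G+C = 13 + 10 = 23

23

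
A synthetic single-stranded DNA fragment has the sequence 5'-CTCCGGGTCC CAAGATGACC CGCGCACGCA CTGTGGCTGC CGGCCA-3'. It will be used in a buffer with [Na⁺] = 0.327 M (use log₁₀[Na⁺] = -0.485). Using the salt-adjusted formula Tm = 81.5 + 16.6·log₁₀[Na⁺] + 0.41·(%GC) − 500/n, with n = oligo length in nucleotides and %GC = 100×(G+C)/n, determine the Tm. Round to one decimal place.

Length n = 46. C=19, T=6, A=7, G=14
G+C = 33, so %GC = 33/46 × 100 = 71.739%
Salt term: 16.6 × (-0.485) = -8.051
GC term: 0.41 × 71.739 = 29.413; length term: −500/46 = −10.87
Tm = 81.5 + (-8.051) + 29.413 − 10.87 = 91.992 → 92.0°C

92.0°C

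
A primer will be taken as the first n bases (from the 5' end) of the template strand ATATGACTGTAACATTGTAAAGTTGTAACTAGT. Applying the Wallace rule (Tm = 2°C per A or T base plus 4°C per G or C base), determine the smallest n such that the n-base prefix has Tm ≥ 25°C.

n = 10

First 9 bases: ATATGACTG → Tm = 24°C (< 25°C)
First 10 bases: ATATGACTGT → Tm = 26°C (≥ 25°C)
Each additional base adds 2°C (A/T) or 4°C (G/C), so Tm is non-decreasing in n; n = 10 is the first length to reach 25°C.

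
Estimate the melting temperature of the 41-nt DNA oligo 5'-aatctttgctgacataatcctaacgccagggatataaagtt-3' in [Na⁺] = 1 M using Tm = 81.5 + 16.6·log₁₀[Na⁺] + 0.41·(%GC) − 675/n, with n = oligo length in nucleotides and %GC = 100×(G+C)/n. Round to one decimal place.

Length n = 41. Scanning the sequence gives C=8, T=12, A=14, G=7.
G+C = 15, so %GC = 15/41 × 100 = 36.585%
Salt term: 16.6 × (0) = 0
GC term: 0.41 × 36.585 = 15; length term: −675/41 = −16.463
Tm = 81.5 + (0) + 15 − 16.463 = 80.037 → 80.0°C

80.0°C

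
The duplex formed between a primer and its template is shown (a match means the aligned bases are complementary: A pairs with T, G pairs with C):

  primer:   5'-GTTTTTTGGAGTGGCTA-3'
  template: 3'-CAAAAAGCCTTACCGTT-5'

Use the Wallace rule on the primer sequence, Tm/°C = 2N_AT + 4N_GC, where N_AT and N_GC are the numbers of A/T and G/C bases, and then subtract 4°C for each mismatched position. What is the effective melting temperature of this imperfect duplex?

36°C

Primer base counts: A=2, T=8, G=6, C=1 → A+T=10, G+C=7
Perfect-match Tm = 2(10) + 4(7) = 20 + 28 = 48°C
Mismatches (positions where the bases are not complementary): 3 (at positions 7, 11, 16)
Effective Tm = 48 − 3×4 = 48 − 12 = 36°C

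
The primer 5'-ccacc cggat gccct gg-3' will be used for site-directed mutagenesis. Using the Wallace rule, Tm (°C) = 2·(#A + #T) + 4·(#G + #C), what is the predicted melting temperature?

60°C

Scanning the sequence gives T=2, A=2, G=5, C=8.
A+T = 4, G+C = 13
Tm = 2×4 + 4×13 = 60°C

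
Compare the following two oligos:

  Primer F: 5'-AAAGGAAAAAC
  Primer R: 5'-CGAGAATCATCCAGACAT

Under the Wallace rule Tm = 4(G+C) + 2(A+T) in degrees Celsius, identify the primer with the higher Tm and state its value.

Primer R, 52°C

Primer F: A+T=8, G+C=3 → Tm = 2(8)+4(3) = 28°C
Primer R: A+T=10, G+C=8 → Tm = 2(10)+4(8) = 52°C
28°C vs 52°C → primer R is higher.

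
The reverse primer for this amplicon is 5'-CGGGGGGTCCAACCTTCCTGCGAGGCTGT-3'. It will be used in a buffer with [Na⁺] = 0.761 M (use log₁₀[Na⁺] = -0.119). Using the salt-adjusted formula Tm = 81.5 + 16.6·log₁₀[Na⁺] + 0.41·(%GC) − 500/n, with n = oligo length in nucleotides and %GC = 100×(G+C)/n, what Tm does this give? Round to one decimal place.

Length n = 29. C=9, T=6, G=11, A=3
G+C = 20, so %GC = 20/29 × 100 = 68.966%
Salt term: 16.6 × (-0.119) = -1.975
GC term: 0.41 × 68.966 = 28.276; length term: −500/29 = −17.241
Tm = 81.5 + (-1.975) + 28.276 − 17.241 = 90.56 → 90.6°C

90.6°C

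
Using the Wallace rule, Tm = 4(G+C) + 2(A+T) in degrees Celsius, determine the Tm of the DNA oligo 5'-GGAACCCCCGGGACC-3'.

Base counts: G=5, T=0, C=7, A=3
A+T = 3, G+C = 12
Tm = 4·12 + 2·3 = 48 + 6 = 54°C

54°C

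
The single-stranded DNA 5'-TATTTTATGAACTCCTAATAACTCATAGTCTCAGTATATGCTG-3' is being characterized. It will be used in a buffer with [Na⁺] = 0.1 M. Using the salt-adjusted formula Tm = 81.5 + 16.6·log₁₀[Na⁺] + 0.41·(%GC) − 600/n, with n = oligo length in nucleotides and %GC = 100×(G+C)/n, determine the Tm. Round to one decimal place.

Length n = 43. G=5, A=13, T=17, C=8
G+C = 13, so %GC = 13/43 × 100 = 30.233%
Salt term: 16.6 × (-1) = -16.6
GC term: 0.41 × 30.233 = 12.396; length term: −600/43 = −13.953
Tm = 81.5 + (-16.6) + 12.396 − 13.953 = 63.343 → 63.3°C

63.3°C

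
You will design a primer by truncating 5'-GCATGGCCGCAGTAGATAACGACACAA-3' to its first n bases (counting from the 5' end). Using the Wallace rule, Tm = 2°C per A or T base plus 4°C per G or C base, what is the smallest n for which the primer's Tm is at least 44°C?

n = 13

First 12 bases: GCATGGCCGCAG → Tm = 42°C (< 44°C)
First 13 bases: GCATGGCCGCAGT → Tm = 44°C (≥ 44°C)
Since every base adds ≥2°C, Tm only increases with n, so the threshold is first crossed at n = 13.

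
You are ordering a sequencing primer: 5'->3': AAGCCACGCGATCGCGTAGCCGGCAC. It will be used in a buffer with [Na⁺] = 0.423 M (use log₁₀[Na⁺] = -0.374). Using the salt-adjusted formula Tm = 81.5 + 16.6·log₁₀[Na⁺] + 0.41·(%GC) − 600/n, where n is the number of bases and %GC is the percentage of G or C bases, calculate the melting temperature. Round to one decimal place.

80.6°C

Length n = 26. Scanning the sequence gives T=2, C=10, G=8, A=6.
G+C = 18, so %GC = 18/26 × 100 = 69.231%
Salt term: 16.6 × (-0.374) = -6.208
GC term: 0.41 × 69.231 = 28.385; length term: −600/26 = −23.077
Tm = 81.5 + (-6.208) + 28.385 − 23.077 = 80.6 → 80.6°C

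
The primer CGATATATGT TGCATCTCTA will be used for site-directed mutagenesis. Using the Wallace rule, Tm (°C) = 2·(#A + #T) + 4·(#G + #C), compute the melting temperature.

Scanning the sequence gives C=4, T=8, G=3, A=5.
AT pairs contribute 13, GC pairs contribute 7.
Tm = 2×13 + 4×7 = 54°C

54°C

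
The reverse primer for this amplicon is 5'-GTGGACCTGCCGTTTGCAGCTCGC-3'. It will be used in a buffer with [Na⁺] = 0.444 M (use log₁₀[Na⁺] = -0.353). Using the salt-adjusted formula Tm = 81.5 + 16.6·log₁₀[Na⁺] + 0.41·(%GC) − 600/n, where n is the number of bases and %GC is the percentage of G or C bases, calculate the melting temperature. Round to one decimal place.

78.0°C

Length n = 24. A=2, G=8, T=6, C=8
G+C = 16, so %GC = 16/24 × 100 = 66.667%
Salt term: 16.6 × (-0.353) = -5.86
GC term: 0.41 × 66.667 = 27.333; length term: −600/24 = −25
Tm = 81.5 + (-5.86) + 27.333 − 25 = 77.973 → 78.0°C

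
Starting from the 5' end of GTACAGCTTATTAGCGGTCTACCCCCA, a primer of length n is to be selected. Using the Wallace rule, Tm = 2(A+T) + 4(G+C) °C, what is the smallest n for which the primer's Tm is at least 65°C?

First 22 bases: GTACAGCTTATTAGCGGTCTAC → Tm = 64°C (< 65°C)
First 23 bases: GTACAGCTTATTAGCGGTCTACC → Tm = 68°C (≥ 65°C)
Each additional base adds 2°C (A/T) or 4°C (G/C), so Tm is non-decreasing in n; n = 23 is the first length to reach 65°C.

n = 23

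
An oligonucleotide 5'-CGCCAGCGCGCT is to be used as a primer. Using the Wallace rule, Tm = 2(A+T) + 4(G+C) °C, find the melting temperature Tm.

Counting bases: G=4, T=1, A=1, C=6
AT pairs contribute 2, GC pairs contribute 10.
Tm = 2(2) + 4(10) = 4 + 40 = 44°C

44°C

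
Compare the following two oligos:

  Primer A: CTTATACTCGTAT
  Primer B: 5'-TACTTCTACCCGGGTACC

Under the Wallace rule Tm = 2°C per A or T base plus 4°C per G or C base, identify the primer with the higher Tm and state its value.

Primer A: A+T=9, G+C=4 → Tm = 2(9)+4(4) = 34°C
Primer B: A+T=8, G+C=10 → Tm = 2(8)+4(10) = 56°C
34°C vs 56°C → primer B is higher.

Primer B, 56°C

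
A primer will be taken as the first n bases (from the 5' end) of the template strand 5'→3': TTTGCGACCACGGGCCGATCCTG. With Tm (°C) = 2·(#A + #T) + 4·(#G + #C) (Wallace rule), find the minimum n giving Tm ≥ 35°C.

First 11 bases: TTTGCGACCAC → Tm = 34°C (< 35°C)
First 12 bases: TTTGCGACCACG → Tm = 38°C (≥ 35°C)
Since every base adds ≥2°C, Tm only increases with n, so the threshold is first crossed at n = 12.

n = 12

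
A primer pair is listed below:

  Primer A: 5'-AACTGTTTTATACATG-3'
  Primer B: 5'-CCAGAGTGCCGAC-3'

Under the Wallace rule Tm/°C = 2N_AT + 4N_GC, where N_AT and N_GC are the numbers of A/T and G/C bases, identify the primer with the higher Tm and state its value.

Primer A: A+T=12, G+C=4 → Tm = 2(12)+4(4) = 40°C
Primer B: A+T=4, G+C=9 → Tm = 2(4)+4(9) = 44°C
40°C vs 44°C → primer B is higher.

Primer B, 44°C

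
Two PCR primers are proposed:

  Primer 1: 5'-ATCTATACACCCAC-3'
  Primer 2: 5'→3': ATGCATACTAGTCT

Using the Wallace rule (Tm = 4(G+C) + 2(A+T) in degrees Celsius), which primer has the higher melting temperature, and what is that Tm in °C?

Primer 1: A+T=8, G+C=6 → Tm = 2(8)+4(6) = 40°C
Primer 2: A+T=9, G+C=5 → Tm = 2(9)+4(5) = 38°C
40°C vs 38°C → primer 1 is higher.

Primer 1, 40°C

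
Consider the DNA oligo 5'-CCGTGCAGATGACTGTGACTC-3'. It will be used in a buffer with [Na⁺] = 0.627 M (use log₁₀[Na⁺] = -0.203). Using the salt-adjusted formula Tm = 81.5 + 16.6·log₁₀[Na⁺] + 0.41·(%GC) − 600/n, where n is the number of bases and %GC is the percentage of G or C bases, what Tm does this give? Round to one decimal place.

Length n = 21. Base counts: C=6, A=4, T=5, G=6
G+C = 12, so %GC = 12/21 × 100 = 57.143%
Salt term: 16.6 × (-0.203) = -3.37
GC term: 0.41 × 57.143 = 23.429; length term: −600/21 = −28.571
Tm = 81.5 + (-3.37) + 23.429 − 28.571 = 72.988 → 73.0°C

73.0°C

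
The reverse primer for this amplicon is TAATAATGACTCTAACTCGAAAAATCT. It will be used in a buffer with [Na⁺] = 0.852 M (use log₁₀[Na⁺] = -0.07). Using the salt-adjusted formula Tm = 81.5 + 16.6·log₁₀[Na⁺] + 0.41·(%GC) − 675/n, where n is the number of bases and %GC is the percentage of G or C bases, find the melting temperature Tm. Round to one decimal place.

66.0°C

Length n = 27. Counting bases: G=2, C=5, A=12, T=8
G+C = 7, so %GC = 7/27 × 100 = 25.926%
Salt term: 16.6 × (-0.07) = -1.162
GC term: 0.41 × 25.926 = 10.63; length term: −675/27 = −25
Tm = 81.5 + (-1.162) + 10.63 − 25 = 65.968 → 66.0°C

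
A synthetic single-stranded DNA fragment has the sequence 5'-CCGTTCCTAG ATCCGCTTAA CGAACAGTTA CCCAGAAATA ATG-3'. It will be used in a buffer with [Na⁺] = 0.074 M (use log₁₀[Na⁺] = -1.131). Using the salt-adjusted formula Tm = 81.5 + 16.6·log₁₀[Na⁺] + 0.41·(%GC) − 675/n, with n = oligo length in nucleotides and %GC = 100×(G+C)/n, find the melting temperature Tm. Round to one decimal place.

65.1°C

Length n = 43. Base counts: G=7, C=12, T=10, A=14
G+C = 19, so %GC = 19/43 × 100 = 44.186%
Salt term: 16.6 × (-1.131) = -18.775
GC term: 0.41 × 44.186 = 18.116; length term: −675/43 = −15.698
Tm = 81.5 + (-18.775) + 18.116 − 15.698 = 65.143 → 65.1°C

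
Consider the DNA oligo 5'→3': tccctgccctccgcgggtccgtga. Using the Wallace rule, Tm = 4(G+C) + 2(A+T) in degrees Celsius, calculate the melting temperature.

84°C

Base counts: C=11, T=5, A=1, G=7
AT pairs contribute 6, GC pairs contribute 18.
Tm = 2(6) + 4(18) = 12 + 72 = 84°C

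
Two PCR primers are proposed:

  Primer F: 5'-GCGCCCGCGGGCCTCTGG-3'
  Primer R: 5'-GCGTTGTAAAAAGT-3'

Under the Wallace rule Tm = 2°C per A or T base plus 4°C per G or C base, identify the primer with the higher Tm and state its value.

Primer F: A+T=2, G+C=16 → Tm = 2(2)+4(16) = 68°C
Primer R: A+T=9, G+C=5 → Tm = 2(9)+4(5) = 38°C
68°C vs 38°C → primer F is higher.

Primer F, 68°C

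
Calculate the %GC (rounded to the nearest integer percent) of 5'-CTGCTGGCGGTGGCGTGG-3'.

78%

Scanning the sequence gives T=4, A=0, C=4, G=10.
G+C = 10 + 4 = 14 out of 18 bases
%GC = 14/18 × 100 = 77.78% ≈ 78%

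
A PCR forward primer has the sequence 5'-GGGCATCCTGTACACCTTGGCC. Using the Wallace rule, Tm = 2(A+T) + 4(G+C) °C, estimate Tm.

72°C

Base counts: T=5, C=8, A=3, G=6
So N_AT = 8 and N_GC = 14.
Tm = 4·14 + 2·8 = 56 + 16 = 72°C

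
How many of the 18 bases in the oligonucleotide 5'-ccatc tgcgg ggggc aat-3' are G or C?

Scanning the sequence gives T=3, A=3, G=7, C=5.
Total G or C: 7 + 5 = 12

12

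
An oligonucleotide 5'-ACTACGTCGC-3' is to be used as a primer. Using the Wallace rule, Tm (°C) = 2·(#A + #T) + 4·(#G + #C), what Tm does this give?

32°C

Scanning the sequence gives A=2, C=4, G=2, T=2.
AT pairs contribute 4, GC pairs contribute 6.
Tm = 2(4) + 4(6) = 8 + 24 = 32°C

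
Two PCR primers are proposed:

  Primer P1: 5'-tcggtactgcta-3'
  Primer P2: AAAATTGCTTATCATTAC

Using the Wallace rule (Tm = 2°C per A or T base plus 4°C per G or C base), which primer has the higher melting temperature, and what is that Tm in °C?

Primer P1: A+T=6, G+C=6 → Tm = 2(6)+4(6) = 36°C
Primer P2: A+T=14, G+C=4 → Tm = 2(14)+4(4) = 44°C
36°C vs 44°C → primer P2 is higher.

Primer P2, 44°C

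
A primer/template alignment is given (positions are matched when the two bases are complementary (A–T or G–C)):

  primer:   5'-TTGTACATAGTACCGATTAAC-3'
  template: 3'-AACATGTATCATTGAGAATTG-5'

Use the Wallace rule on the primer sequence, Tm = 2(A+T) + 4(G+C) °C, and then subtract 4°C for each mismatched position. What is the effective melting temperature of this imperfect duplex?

44°C

Primer base counts: A=7, T=7, G=3, C=4 → A+T=14, G+C=7
Perfect-match Tm = 2(14) + 4(7) = 28 + 28 = 56°C
Mismatches (positions where the bases are not complementary): 3 (at positions 13, 15, 16)
Effective Tm = 56 − 3×4 = 56 − 12 = 44°C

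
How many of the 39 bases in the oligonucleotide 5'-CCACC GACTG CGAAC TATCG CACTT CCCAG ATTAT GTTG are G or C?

Counting bases: C=13, G=7, T=10, A=9
G+C = 7 + 13 = 20

20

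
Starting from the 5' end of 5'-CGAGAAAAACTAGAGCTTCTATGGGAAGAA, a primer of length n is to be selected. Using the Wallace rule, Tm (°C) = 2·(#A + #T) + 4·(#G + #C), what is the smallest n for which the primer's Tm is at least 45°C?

n = 16

First 15 bases: CGAGAAAAACTAGAG → Tm = 42°C (< 45°C)
First 16 bases: CGAGAAAAACTAGAGC → Tm = 46°C (≥ 45°C)
Since every base adds ≥2°C, Tm only increases with n, so the threshold is first crossed at n = 16.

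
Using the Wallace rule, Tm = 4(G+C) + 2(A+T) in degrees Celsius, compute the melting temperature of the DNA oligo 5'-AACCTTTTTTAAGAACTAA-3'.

46°C

Base counts: C=3, T=7, G=1, A=8
A+T = 15, G+C = 4
Tm = 2×15 + 4×4 = 46°C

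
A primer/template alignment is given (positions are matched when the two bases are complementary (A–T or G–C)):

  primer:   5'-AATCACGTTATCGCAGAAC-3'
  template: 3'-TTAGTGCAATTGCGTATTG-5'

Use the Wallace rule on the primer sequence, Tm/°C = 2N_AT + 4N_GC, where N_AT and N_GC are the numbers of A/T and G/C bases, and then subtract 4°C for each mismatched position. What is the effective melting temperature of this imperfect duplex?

Primer base counts: A=7, T=4, G=3, C=5 → A+T=11, G+C=8
Perfect-match Tm = 2(11) + 4(8) = 22 + 32 = 54°C
Mismatches (positions where the bases are not complementary): 2 (at positions 11, 16)
Effective Tm = 54 − 2×4 = 54 − 8 = 46°C

46°C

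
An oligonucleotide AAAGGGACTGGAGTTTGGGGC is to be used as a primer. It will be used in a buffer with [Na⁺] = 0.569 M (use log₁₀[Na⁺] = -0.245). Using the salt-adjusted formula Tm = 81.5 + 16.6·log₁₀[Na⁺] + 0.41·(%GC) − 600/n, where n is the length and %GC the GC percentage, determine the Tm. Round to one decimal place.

Length n = 21. Scanning the sequence gives C=2, G=10, A=5, T=4.
G+C = 12, so %GC = 12/21 × 100 = 57.143%
Salt term: 16.6 × (-0.245) = -4.067
GC term: 0.41 × 57.143 = 23.429; length term: −600/21 = −28.571
Tm = 81.5 + (-4.067) + 23.429 − 28.571 = 72.291 → 72.3°C

72.3°C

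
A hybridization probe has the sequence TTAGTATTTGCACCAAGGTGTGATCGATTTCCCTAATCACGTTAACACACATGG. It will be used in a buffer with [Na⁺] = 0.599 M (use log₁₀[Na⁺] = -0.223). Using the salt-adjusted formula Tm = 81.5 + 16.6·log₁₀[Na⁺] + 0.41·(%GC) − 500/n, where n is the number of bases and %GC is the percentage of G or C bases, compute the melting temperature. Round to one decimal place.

Length n = 54. Base counts: A=15, G=10, T=17, C=12
G+C = 22, so %GC = 22/54 × 100 = 40.741%
Salt term: 16.6 × (-0.223) = -3.702
GC term: 0.41 × 40.741 = 16.704; length term: −500/54 = −9.259
Tm = 81.5 + (-3.702) + 16.704 − 9.259 = 85.243 → 85.2°C

85.2°C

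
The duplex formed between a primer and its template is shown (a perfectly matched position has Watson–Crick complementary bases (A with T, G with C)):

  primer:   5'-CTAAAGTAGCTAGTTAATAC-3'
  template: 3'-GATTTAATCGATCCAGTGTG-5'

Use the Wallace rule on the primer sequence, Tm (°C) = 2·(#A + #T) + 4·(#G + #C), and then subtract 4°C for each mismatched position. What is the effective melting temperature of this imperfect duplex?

36°C

Primer base counts: A=8, T=6, G=3, C=3 → A+T=14, G+C=6
Perfect-match Tm = 2(14) + 4(6) = 28 + 24 = 52°C
Mismatches (positions where the bases are not complementary): 4 (at positions 6, 14, 16, 18)
Effective Tm = 52 − 4×4 = 52 − 16 = 36°C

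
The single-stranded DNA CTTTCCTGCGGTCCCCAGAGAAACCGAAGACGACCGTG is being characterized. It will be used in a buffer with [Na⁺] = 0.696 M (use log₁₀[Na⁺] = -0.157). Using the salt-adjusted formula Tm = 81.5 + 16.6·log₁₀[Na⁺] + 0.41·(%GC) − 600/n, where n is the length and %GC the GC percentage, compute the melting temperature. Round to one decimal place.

Length n = 38. Counting bases: G=10, C=13, T=6, A=9
G+C = 23, so %GC = 23/38 × 100 = 60.526%
Salt term: 16.6 × (-0.157) = -2.606
GC term: 0.41 × 60.526 = 24.816; length term: −600/38 = −15.789
Tm = 81.5 + (-2.606) + 24.816 − 15.789 = 87.921 → 87.9°C

87.9°C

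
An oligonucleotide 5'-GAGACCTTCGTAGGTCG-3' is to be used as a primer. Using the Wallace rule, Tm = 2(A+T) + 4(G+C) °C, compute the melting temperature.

54°C

Counting bases: T=4, A=3, G=6, C=4
So N_AT = 7 and N_GC = 10.
Tm = 2×7 + 4×10 = 54°C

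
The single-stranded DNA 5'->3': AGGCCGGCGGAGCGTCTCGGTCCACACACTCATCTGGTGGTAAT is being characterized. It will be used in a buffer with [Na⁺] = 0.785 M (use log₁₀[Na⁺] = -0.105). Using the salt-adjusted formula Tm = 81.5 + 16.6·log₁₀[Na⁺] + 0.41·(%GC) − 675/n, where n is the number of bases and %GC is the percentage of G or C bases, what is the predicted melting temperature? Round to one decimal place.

89.6°C

Length n = 44. Scanning the sequence gives A=8, T=9, C=13, G=14.
G+C = 27, so %GC = 27/44 × 100 = 61.364%
Salt term: 16.6 × (-0.105) = -1.743
GC term: 0.41 × 61.364 = 25.159; length term: −675/44 = −15.341
Tm = 81.5 + (-1.743) + 25.159 − 15.341 = 89.575 → 89.6°C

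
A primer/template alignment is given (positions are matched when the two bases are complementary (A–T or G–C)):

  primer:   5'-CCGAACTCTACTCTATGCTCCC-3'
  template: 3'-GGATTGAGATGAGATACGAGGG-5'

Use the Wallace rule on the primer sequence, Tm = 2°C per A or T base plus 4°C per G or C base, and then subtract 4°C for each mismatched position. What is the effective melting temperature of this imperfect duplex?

Primer base counts: A=4, T=6, G=2, C=10 → A+T=10, G+C=12
Perfect-match Tm = 2(10) + 4(12) = 20 + 48 = 68°C
Mismatches (positions where the bases are not complementary): 1 (at position 3)
Effective Tm = 68 − 1×4 = 68 − 4 = 64°C

64°C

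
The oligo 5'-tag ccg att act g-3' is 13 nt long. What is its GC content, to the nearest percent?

G=3, T=4, A=3, C=3
G+C = 3 + 3 = 6 out of 13 bases
%GC = 6/13 × 100 = 46.15% ≈ 46%

46%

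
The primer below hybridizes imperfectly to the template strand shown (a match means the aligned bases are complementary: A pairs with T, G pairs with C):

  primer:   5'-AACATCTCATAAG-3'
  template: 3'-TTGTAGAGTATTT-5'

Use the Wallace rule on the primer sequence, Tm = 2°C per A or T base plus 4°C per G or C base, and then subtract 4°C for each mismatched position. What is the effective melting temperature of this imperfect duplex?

Primer base counts: A=6, T=3, G=1, C=3 → A+T=9, G+C=4
Perfect-match Tm = 2(9) + 4(4) = 18 + 16 = 34°C
Mismatches (positions where the bases are not complementary): 1 (at position 13)
Effective Tm = 34 − 1×4 = 34 − 4 = 30°C

30°C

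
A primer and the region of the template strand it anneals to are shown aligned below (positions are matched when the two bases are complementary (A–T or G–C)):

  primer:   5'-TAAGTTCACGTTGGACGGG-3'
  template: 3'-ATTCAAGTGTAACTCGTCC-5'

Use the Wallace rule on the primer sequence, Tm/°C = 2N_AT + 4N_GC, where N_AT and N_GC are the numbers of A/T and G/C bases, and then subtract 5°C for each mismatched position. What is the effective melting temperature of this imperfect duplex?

Primer base counts: A=4, T=5, G=7, C=3 → A+T=9, G+C=10
Perfect-match Tm = 2(9) + 4(10) = 18 + 40 = 58°C
Mismatches (positions where the bases are not complementary): 4 (at positions 10, 14, 15, 17)
Effective Tm = 58 − 4×5 = 58 − 20 = 38°C

38°C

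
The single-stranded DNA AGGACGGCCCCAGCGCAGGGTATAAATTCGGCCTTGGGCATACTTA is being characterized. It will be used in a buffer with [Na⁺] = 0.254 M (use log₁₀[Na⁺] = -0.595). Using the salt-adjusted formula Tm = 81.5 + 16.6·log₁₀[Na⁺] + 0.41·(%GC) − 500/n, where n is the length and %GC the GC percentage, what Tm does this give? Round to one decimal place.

83.9°C

Length n = 46. Counting bases: G=14, T=9, C=12, A=11
G+C = 26, so %GC = 26/46 × 100 = 56.522%
Salt term: 16.6 × (-0.595) = -9.877
GC term: 0.41 × 56.522 = 23.174; length term: −500/46 = −10.87
Tm = 81.5 + (-9.877) + 23.174 − 10.87 = 83.927 → 83.9°C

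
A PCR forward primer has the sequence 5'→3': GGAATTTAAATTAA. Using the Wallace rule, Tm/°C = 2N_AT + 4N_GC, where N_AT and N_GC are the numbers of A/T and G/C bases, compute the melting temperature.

T=5, G=2, A=7, C=0
A+T = 12, G+C = 2
Tm = 4·2 + 2·12 = 8 + 24 = 32°C

32°C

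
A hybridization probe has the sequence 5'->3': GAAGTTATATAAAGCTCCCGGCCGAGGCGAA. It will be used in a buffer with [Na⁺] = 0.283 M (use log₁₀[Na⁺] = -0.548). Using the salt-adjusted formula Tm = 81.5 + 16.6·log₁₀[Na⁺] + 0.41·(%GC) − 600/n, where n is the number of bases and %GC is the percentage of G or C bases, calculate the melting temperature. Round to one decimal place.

74.2°C

Length n = 31. Base counts: A=10, C=7, G=9, T=5
G+C = 16, so %GC = 16/31 × 100 = 51.613%
Salt term: 16.6 × (-0.548) = -9.097
GC term: 0.41 × 51.613 = 21.161; length term: −600/31 = −19.355
Tm = 81.5 + (-9.097) + 21.161 − 19.355 = 74.209 → 74.2°C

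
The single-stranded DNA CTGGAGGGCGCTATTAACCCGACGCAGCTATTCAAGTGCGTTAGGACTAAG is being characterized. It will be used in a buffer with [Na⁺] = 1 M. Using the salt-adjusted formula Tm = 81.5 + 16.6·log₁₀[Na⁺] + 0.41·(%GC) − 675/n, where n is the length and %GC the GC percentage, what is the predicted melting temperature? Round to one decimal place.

Length n = 51. Scanning the sequence gives T=11, C=12, G=15, A=13.
G+C = 27, so %GC = 27/51 × 100 = 52.941%
Salt term: 16.6 × (0) = 0
GC term: 0.41 × 52.941 = 21.706; length term: −675/51 = −13.235
Tm = 81.5 + (0) + 21.706 − 13.235 = 89.971 → 90.0°C

90.0°C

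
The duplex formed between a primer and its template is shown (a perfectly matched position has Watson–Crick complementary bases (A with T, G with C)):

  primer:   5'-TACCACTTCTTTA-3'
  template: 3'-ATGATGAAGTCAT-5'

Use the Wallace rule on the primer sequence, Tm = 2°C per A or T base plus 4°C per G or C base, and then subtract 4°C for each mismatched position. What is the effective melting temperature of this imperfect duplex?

22°C

Primer base counts: A=3, T=6, G=0, C=4 → A+T=9, G+C=4
Perfect-match Tm = 2(9) + 4(4) = 18 + 16 = 34°C
Mismatches (positions where the bases are not complementary): 3 (at positions 4, 10, 11)
Effective Tm = 34 − 3×4 = 34 − 12 = 22°C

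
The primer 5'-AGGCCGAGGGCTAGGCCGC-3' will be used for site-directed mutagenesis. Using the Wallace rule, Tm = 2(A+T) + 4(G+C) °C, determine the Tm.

68°C

Counting bases: G=9, C=6, A=3, T=1
A+T = 4, G+C = 15
Tm = 4·15 + 2·4 = 60 + 8 = 68°C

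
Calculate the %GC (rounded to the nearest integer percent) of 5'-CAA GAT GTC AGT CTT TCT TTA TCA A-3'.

32%

Scanning the sequence gives G=3, T=10, A=7, C=5.
G+C = 3 + 5 = 8 out of 25 bases
%GC = 8/25 × 100 = 32% ≈ 32%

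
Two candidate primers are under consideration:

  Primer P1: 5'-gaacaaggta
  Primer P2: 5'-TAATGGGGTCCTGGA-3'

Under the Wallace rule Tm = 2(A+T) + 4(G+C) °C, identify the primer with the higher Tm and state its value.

Primer P2, 46°C

Primer P1: A+T=6, G+C=4 → Tm = 2(6)+4(4) = 28°C
Primer P2: A+T=7, G+C=8 → Tm = 2(7)+4(8) = 46°C
28°C vs 46°C → primer P2 is higher.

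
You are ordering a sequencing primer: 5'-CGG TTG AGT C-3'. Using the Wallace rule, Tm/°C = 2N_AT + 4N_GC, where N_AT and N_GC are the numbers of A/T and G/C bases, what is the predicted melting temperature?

32°C

Base counts: T=3, C=2, G=4, A=1
So N_AT = 4 and N_GC = 6.
Tm = 4·6 + 2·4 = 24 + 8 = 32°C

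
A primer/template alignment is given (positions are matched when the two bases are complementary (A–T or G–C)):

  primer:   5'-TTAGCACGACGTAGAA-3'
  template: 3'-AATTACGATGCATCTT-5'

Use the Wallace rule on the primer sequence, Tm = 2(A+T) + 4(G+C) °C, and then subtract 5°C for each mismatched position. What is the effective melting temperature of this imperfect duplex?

26°C

Primer base counts: A=6, T=3, G=4, C=3 → A+T=9, G+C=7
Perfect-match Tm = 2(9) + 4(7) = 18 + 28 = 46°C
Mismatches (positions where the bases are not complementary): 4 (at positions 4, 5, 6, 8)
Effective Tm = 46 − 4×5 = 46 − 20 = 26°C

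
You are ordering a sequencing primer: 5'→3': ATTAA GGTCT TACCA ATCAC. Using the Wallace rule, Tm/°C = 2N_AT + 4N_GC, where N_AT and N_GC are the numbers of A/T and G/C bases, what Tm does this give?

Base counts: T=6, A=7, G=2, C=5
AT pairs contribute 13, GC pairs contribute 7.
Tm = 2(13) + 4(7) = 26 + 28 = 54°C

54°C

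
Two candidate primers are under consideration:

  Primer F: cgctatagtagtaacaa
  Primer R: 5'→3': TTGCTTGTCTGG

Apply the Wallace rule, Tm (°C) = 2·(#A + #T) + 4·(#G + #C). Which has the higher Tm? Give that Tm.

Primer F, 46°C

Primer F: A+T=11, G+C=6 → Tm = 2(11)+4(6) = 46°C
Primer R: A+T=6, G+C=6 → Tm = 2(6)+4(6) = 36°C
46°C vs 36°C → primer F is higher.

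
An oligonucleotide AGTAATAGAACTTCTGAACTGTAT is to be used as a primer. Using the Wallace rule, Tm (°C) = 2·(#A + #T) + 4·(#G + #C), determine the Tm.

62°C

Base counts: C=3, T=8, G=4, A=9
A+T = 17, G+C = 7
Tm = 4·7 + 2·17 = 28 + 34 = 62°C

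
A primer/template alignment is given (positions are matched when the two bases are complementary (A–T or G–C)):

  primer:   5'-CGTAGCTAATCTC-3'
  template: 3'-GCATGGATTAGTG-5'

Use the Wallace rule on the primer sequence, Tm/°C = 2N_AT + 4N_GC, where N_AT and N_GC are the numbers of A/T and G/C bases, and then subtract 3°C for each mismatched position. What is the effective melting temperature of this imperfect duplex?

Primer base counts: A=3, T=4, G=2, C=4 → A+T=7, G+C=6
Perfect-match Tm = 2(7) + 4(6) = 14 + 24 = 38°C
Mismatches (positions where the bases are not complementary): 2 (at positions 5, 12)
Effective Tm = 38 − 2×3 = 38 − 6 = 32°C

32°C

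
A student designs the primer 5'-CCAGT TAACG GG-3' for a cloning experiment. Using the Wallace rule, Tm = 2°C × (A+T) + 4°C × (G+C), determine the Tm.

Counting bases: A=3, C=3, G=4, T=2
A+T = 5, G+C = 7
Tm = 2×5 + 4×7 = 38°C

38°C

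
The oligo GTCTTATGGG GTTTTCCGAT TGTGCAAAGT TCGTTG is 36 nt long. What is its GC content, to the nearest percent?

44%

Scanning the sequence gives C=5, G=11, T=15, A=5.
G+C = 11 + 5 = 16 out of 36 bases
%GC = 16/36 × 100 = 44.44% ≈ 44%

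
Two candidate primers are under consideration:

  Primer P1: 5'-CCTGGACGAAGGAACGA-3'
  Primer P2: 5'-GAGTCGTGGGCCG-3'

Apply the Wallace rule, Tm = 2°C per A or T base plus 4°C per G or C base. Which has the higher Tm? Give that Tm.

Primer P1, 54°C

Primer P1: A+T=7, G+C=10 → Tm = 2(7)+4(10) = 54°C
Primer P2: A+T=3, G+C=10 → Tm = 2(3)+4(10) = 46°C
54°C vs 46°C → primer P1 is higher.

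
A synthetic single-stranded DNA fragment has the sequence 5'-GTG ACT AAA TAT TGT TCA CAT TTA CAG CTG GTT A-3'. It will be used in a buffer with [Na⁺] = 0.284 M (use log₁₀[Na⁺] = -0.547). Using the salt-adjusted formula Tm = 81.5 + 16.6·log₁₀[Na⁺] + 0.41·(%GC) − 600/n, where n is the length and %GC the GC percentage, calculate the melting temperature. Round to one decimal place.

68.0°C

Length n = 34. Base counts: A=10, G=6, T=13, C=5
G+C = 11, so %GC = 11/34 × 100 = 32.353%
Salt term: 16.6 × (-0.547) = -9.08
GC term: 0.41 × 32.353 = 13.265; length term: −600/34 = −17.647
Tm = 81.5 + (-9.08) + 13.265 − 17.647 = 68.038 → 68.0°C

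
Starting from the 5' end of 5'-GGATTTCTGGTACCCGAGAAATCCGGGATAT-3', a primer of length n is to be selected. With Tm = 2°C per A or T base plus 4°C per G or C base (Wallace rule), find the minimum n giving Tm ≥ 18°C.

First 6 bases: GGATTT → Tm = 16°C (< 18°C)
First 7 bases: GGATTTC → Tm = 20°C (≥ 18°C)
Since every base adds ≥2°C, Tm only increases with n, so the threshold is first crossed at n = 7.

n = 7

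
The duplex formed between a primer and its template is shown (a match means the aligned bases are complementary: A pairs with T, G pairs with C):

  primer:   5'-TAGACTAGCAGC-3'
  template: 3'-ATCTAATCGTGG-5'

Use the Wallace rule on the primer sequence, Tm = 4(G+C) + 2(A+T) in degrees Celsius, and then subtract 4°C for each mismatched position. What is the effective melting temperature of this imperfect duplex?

Primer base counts: A=4, T=2, G=3, C=3 → A+T=6, G+C=6
Perfect-match Tm = 2(6) + 4(6) = 12 + 24 = 36°C
Mismatches (positions where the bases are not complementary): 2 (at positions 5, 11)
Effective Tm = 36 − 2×4 = 36 − 8 = 28°C

28°C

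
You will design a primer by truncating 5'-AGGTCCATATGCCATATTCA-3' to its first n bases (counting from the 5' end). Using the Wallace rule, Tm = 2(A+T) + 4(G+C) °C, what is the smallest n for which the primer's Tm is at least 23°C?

First 7 bases: AGGTCCA → Tm = 22°C (< 23°C)
First 8 bases: AGGTCCAT → Tm = 24°C (≥ 23°C)
Each additional base adds 2°C (A/T) or 4°C (G/C), so Tm is non-decreasing in n; n = 8 is the first length to reach 23°C.

n = 8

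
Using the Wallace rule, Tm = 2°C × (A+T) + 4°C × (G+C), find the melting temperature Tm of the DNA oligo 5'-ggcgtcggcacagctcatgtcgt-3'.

76°C

G=8, A=3, C=7, T=5
So N_AT = 8 and N_GC = 15.
Tm = 4·15 + 2·8 = 60 + 16 = 76°C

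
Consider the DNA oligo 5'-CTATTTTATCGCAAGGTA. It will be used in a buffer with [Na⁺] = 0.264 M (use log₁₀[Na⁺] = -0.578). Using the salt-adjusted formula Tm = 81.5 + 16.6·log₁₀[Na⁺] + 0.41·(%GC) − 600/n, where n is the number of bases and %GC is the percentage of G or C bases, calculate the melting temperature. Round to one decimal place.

52.2°C

Length n = 18. Base counts: G=3, A=5, T=7, C=3
G+C = 6, so %GC = 6/18 × 100 = 33.333%
Salt term: 16.6 × (-0.578) = -9.595
GC term: 0.41 × 33.333 = 13.667; length term: −600/18 = −33.333
Tm = 81.5 + (-9.595) + 13.667 − 33.333 = 52.239 → 52.2°C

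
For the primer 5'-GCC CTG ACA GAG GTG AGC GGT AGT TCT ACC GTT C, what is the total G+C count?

20

Counting bases: G=11, T=8, C=9, A=6
Total G or C: 11 + 9 = 20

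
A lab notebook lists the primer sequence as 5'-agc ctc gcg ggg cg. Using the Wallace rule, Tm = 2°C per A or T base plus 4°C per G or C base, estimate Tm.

Scanning the sequence gives T=1, G=7, C=5, A=1.
AT pairs contribute 2, GC pairs contribute 12.
Tm = 2(2) + 4(12) = 4 + 48 = 52°C

52°C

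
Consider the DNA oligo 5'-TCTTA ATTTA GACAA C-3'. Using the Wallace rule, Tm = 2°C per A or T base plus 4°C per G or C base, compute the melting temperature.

40°C

A=6, G=1, T=6, C=3
So N_AT = 12 and N_GC = 4.
Tm = 2×12 + 4×4 = 40°C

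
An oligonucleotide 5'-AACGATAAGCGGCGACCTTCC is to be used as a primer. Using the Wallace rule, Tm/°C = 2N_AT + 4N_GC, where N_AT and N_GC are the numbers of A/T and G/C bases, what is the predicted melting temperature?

A=6, G=5, T=3, C=7
A+T = 9, G+C = 12
Tm = 4·12 + 2·9 = 48 + 18 = 66°C

66°C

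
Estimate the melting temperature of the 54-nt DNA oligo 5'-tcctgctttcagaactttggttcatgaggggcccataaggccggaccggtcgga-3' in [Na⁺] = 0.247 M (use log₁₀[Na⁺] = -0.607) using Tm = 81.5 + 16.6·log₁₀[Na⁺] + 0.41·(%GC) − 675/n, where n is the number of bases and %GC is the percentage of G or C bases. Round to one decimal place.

82.5°C

Length n = 54. Scanning the sequence gives G=17, A=10, T=13, C=14.
G+C = 31, so %GC = 31/54 × 100 = 57.407%
Salt term: 16.6 × (-0.607) = -10.076
GC term: 0.41 × 57.407 = 23.537; length term: −675/54 = −12.5
Tm = 81.5 + (-10.076) + 23.537 − 12.5 = 82.461 → 82.5°C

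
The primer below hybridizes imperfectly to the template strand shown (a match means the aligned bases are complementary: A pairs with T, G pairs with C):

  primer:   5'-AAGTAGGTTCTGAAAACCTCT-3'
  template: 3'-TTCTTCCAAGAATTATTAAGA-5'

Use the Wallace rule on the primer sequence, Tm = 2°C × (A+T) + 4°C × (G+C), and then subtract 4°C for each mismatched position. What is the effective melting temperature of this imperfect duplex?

38°C

Primer base counts: A=7, T=6, G=4, C=4 → A+T=13, G+C=8
Perfect-match Tm = 2(13) + 4(8) = 26 + 32 = 58°C
Mismatches (positions where the bases are not complementary): 5 (at positions 4, 12, 15, 17, 18)
Effective Tm = 58 − 5×4 = 58 − 20 = 38°C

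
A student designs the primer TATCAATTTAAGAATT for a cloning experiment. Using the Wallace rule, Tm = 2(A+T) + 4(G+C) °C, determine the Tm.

C=1, G=1, T=7, A=7
So N_AT = 14 and N_GC = 2.
Tm = 4·2 + 2·14 = 8 + 28 = 36°C

36°C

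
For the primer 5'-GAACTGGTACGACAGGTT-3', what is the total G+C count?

9

Base counts: A=5, T=4, G=6, C=3
G+C = 6 + 3 = 9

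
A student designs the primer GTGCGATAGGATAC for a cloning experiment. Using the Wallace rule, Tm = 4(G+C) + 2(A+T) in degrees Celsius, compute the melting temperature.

42°C

Base counts: G=5, C=2, T=3, A=4
AT pairs contribute 7, GC pairs contribute 7.
Tm = 2×7 + 4×7 = 42°C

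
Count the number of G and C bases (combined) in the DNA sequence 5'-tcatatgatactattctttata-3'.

4

Scanning the sequence gives T=11, G=1, C=3, A=7.
G+C = 1 + 3 = 4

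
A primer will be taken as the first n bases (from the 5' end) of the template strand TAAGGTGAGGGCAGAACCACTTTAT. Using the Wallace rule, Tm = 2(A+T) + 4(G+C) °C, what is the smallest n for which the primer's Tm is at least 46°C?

First 14 bases: TAAGGTGAGGGCAG → Tm = 44°C (< 46°C)
First 15 bases: TAAGGTGAGGGCAGA → Tm = 46°C (≥ 46°C)
Since every base adds ≥2°C, Tm only increases with n, so the threshold is first crossed at n = 15.

n = 15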